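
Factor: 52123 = 47^1*1109^1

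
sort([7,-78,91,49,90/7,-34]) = [-78,-34,7,90/7,49,91]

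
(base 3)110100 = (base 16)14d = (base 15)173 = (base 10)333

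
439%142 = 13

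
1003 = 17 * 59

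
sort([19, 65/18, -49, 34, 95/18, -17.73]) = [-49, -17.73, 65/18, 95/18, 19, 34]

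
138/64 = 69/32 ≈ 2.16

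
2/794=1/397 ≈ 0.00252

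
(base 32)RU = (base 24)1D6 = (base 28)13Q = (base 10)894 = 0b1101111110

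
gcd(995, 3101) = 1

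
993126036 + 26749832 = 1019875868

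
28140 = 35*804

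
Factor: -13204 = -1*2^2*3301^1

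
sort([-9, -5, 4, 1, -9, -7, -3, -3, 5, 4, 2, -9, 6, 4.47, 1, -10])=[-10, -9, -9, -9, -7, -5, -3, -3, 1, 1, 2, 4, 4, 4.47, 5, 6]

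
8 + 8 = 16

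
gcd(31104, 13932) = 324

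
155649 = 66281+89368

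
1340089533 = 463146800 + 876942733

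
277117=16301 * 17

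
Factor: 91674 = 2^1 * 3^2 * 11^1 * 463^1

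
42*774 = 32508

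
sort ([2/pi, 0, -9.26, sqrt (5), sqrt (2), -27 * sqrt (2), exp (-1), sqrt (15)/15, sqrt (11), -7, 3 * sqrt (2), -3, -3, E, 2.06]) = [-27 * sqrt (2), -9.26, -7, -3, -3, 0, sqrt (15)/15, exp (-1), 2/pi, sqrt (2), 2.06, sqrt (5), E, sqrt (11), 3 * sqrt (2)]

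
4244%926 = 540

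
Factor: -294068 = -1*2^2*73517^1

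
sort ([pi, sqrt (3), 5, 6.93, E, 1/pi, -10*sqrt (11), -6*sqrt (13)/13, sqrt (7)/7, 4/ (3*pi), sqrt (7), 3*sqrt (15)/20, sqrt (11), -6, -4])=[-10*sqrt (11), -6, -4, -6*sqrt (13)/13, 1/pi, sqrt (7)/7, 4/ (3*pi), 3*sqrt (15)/20, sqrt (3), sqrt (7), E, pi, sqrt (11), 5, 6.93]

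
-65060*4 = -260240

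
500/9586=250/4793 ≈ 0.0522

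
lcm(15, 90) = 90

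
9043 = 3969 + 5074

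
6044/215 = 28 + 24/215 ≈ 28.11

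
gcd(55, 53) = 1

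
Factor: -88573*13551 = -1*3^1*23^1*3851^1*4517^1 = -1200252723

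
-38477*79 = -3039683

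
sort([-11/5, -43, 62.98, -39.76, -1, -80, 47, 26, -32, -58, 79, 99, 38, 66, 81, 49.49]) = [-80, -58, -43, -39.76, -32, -11/5, -1, 26, 38, 47, 49.49, 62.98, 66, 79, 81, 99]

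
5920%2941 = 38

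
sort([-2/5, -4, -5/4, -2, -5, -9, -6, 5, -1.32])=[-9, -6, -5, -4, -2, -1.32, -5/4, -2/5, 5]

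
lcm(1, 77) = 77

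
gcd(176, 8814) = 2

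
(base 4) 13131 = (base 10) 477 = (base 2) 111011101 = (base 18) 189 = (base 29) gd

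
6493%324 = 13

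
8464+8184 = 16648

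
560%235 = 90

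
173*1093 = 189089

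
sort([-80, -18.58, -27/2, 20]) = [-80, -18.58, -27/2, 20]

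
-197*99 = -19503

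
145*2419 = 350755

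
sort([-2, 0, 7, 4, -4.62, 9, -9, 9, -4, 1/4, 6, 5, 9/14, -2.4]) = [-9, -4.62, -4, -2.4, -2, 0, 1/4, 9/14, 4, 5, 6, 7, 9, 9]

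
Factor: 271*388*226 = 2^3*97^1*113^1*271^1 = 23763448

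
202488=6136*33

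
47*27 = 1269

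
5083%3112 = 1971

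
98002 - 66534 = 31468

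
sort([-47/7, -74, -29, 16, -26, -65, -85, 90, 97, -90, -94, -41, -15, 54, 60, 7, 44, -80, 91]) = [-94, -90, -85, -80, -74, -65, -41, -29, -26, -15, -47/7, 7, 16, 44, 54, 60, 90, 91, 97]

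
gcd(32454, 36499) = 1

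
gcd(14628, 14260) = 92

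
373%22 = 21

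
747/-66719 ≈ -0.0112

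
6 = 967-961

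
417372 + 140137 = 557509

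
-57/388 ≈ -0.147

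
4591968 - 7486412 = -2894444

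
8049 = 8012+37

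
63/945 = 1/15 ≈ 0.0667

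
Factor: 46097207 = 13^1*281^1*12619^1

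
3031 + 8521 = 11552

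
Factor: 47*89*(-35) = -1*5^1*7^1*47^1*89^1 = -146405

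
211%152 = 59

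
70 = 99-29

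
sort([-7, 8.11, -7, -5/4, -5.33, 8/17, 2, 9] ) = [-7, -7, -5.33, -5/4, 8/17, 2, 8.11, 9] 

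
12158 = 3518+8640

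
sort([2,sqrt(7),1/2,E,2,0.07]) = [0.07,1/2,2,2,sqrt(7),E]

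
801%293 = 215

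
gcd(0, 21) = 21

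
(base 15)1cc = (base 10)417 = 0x1a1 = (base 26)g1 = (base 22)il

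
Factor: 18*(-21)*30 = -1*2^2*3^4*5^1*7^1 = -11340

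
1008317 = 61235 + 947082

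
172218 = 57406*3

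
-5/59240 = -1/11848 ≈ -0.0000844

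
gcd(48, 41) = 1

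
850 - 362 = 488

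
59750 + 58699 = 118449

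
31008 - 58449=-27441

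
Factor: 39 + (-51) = -1 * 2^2 * 3^1 = -12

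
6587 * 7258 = 47808446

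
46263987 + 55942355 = 102206342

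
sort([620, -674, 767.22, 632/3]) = [-674, 632/3, 620, 767.22]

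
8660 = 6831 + 1829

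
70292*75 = 5271900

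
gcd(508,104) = 4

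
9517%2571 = 1804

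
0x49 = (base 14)53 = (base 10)73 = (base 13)58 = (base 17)45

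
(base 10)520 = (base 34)fa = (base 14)292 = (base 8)1010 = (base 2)1000001000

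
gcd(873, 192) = 3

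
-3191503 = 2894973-6086476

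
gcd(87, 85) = 1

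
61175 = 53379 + 7796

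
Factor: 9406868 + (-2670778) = 2^1 * 5^1 * 673609^1 = 6736090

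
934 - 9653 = -8719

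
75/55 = 1 + 4/11 ≈ 1.36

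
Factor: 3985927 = 11^1 * 362357^1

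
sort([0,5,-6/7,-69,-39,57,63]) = [-69,-39,-6/7,0,5,57,63]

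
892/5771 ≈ 0.155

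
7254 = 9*806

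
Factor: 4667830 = 2^1*5^1*607^1*769^1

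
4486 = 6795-2309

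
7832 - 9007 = -1175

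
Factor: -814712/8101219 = -1 * 2^3 * 7^(-2) * 101839^1 * 165331^(-1)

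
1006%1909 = 1006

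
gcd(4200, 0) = 4200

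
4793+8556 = 13349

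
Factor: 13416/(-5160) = -1*5^(-1)*13^1 = -13/5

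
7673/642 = 11 + 611/642 ≈ 11.95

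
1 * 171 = 171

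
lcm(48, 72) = 144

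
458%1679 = 458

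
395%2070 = 395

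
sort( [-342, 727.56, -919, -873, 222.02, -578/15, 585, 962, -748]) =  [-919, -873, -748, -342, -578/15, 222.02, 585, 727.56, 962]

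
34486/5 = 6897 + 1/5 = 6897.20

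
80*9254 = 740320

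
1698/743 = 2 + 212/743≈2.29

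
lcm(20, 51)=1020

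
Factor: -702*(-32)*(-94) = -1*2^7*3^3*13^1*47^1 = -2111616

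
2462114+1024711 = 3486825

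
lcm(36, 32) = 288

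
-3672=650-4322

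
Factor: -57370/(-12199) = 2^1*5^1*11^(-1)*1109^(-1)*5737^1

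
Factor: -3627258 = -1*2^1*3^1*37^1*16339^1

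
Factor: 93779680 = 2^5*5^1*586123^1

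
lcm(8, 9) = 72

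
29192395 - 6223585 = 22968810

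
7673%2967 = 1739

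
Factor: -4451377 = -1*7^1*19^1*33469^1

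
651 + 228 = 879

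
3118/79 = 39 + 37/79 ≈ 39.47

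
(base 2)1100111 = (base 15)6d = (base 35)2x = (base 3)10211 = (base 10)103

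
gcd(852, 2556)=852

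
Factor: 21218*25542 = 2^2*3^3*11^1*43^1*103^2 = 541950156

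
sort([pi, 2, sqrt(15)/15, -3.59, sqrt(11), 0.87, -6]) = [-6, -3.59, sqrt(15)/15, 0.87, 2, pi, sqrt(11)]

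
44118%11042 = 10992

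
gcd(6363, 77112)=63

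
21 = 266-245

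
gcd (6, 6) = 6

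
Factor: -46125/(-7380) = 2^(-2) * 5^2 = 25/4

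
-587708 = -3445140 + 2857432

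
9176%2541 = 1553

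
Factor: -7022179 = -1 * 7022179^1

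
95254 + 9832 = 105086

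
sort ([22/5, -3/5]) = [-3/5, 22/5]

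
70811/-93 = -761-38/93≈-761.41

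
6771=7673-902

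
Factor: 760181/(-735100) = -1 * 2^(-2) * 5^(-2) * 41^1 * 7351^(-1) * 18541^1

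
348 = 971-623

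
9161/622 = 14 + 453/622≈14.73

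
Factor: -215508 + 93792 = -1 * 2^2 * 3^3 * 7^2 * 23^1 = -121716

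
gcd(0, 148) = 148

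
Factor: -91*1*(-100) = 2^2*5^2*7^1*13^1 = 9100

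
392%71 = 37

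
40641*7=284487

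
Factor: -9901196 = -1*2^2*2475299^1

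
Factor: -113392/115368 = -1*2^1*3^ (-1)*11^ (-1)*23^ (-1)*373^1 = -746/759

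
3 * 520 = 1560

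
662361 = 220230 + 442131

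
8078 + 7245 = 15323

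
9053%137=11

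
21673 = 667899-646226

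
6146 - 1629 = 4517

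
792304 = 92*8612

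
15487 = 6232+9255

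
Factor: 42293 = 42293^1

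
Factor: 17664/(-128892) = -1*2^6*467^(-1) = -64/467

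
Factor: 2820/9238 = 2^1*3^1*5^1*31^(-1)*47^1*149^(-1) = 1410/4619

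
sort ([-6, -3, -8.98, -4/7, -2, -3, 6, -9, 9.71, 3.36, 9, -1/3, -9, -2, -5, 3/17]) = [-9, -9, -8.98, -6, -5, -3, -3, -2, -2, -4/7, -1/3, 3/17, 3.36, 6, 9, 9.71]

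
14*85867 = 1202138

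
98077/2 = 49038 + 1/2 = 49038.50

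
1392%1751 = 1392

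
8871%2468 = 1467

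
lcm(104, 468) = 936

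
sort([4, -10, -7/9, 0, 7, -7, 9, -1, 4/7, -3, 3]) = [-10, -7, -3, -1, -7/9, 0, 4/7, 3, 4, 7, 9]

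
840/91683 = 280/30561 ≈ 0.00916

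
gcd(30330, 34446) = 6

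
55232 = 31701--23531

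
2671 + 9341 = 12012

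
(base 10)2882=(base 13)1409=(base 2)101101000010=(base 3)10221202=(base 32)2q2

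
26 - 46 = -20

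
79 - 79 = 0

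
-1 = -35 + 34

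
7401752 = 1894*3908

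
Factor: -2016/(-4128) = 3^1 * 7^1 * 43^(-1) = 21/43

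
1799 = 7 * 257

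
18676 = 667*28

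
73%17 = 5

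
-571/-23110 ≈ 0.0247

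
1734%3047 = 1734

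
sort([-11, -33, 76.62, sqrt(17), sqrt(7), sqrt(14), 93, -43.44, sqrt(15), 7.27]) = [-43.44, -33, -11, sqrt(7), sqrt(14), sqrt(15), sqrt(17), 7.27, 76.62, 93]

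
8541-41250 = -32709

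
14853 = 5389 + 9464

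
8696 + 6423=15119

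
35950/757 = 47 + 371/757 ≈ 47.49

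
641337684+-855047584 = -213709900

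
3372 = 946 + 2426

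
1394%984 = 410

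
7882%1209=628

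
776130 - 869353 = -93223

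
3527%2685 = 842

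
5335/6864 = 485/624 ≈ 0.777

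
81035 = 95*853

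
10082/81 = 124+38/81 ≈ 124.47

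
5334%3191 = 2143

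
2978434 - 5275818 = -2297384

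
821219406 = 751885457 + 69333949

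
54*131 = 7074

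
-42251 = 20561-62812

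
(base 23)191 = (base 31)no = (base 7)2102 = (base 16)2e1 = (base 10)737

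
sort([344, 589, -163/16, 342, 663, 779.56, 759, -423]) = [-423, -163/16, 342, 344, 589, 663, 759, 779.56]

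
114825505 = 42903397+71922108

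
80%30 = 20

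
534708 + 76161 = 610869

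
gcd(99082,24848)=2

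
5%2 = 1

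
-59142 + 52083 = -7059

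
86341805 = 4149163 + 82192642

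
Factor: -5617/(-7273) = 7^(-1) * 41^1 * 137^1 * 1039^(-1)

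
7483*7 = 52381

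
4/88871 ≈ 0.0000450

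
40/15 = 8/3 ≈ 2.67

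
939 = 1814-875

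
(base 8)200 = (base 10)128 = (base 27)4k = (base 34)3q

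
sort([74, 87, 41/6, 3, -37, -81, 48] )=[-81, -37, 3, 41/6, 48, 74, 87] 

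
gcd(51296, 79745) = 1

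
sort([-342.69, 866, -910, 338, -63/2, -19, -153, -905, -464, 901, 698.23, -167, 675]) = [-910, -905, -464, -342.69, -167, -153, -63/2, -19, 338, 675, 698.23, 866, 901]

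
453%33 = 24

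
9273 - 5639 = 3634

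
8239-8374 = -135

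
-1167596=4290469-5458065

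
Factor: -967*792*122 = -1*2^4*3^2*11^1*61^1*967^1 = -93435408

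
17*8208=139536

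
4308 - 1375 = 2933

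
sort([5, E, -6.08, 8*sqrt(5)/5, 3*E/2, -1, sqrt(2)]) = [-6.08, -1, sqrt(2), E, 8*sqrt(5)/5, 3*E/2, 5]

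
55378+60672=116050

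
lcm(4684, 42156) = 42156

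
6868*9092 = 62443856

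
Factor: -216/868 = -1*2^1*3^3*7^(-1)*31^(-1) = -54/217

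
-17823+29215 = 11392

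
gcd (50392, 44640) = 8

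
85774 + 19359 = 105133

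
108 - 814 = -706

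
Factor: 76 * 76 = 2^4 * 19^2 = 5776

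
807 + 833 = 1640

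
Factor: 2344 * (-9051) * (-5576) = 2^6 * 3^1 * 7^1 * 17^1 * 41^1 * 293^1 * 431^1 = 118297873344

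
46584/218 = 23292/109 ≈ 213.69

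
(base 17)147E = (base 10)6202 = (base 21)E17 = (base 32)61Q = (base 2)1100000111010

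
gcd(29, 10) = 1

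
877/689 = 1+188/689 ≈ 1.27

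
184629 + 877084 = 1061713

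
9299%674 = 537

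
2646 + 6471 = 9117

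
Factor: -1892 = -1*2^2*11^1*43^1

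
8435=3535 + 4900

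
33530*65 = 2179450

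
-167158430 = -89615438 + -77542992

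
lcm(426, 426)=426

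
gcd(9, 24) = 3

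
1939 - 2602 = -663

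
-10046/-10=1004+3/5=1004.60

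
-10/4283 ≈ -0.00233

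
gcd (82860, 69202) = 2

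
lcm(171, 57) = 171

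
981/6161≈0.159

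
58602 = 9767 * 6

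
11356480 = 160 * 70978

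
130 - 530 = -400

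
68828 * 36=2477808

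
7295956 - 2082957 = 5212999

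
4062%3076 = 986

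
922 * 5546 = 5113412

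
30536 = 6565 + 23971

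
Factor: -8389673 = -1 * 67^1 * 125219^1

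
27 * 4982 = 134514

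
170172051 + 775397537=945569588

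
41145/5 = 8229 = 8229.00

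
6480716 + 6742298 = 13223014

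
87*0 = 0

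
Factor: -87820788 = -1*2^2*3^1*11^1*53^1*12553^1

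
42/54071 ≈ 0.000777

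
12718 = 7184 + 5534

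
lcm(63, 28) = 252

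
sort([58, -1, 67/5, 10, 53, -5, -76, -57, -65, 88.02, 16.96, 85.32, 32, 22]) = [-76, -65, -57, -5, -1, 10, 67/5, 16.96, 22, 32, 53, 58, 85.32, 88.02]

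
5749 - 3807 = 1942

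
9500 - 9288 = 212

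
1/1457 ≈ 0.000686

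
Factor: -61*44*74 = -1*2^3*11^1*37^1*61^1 = -198616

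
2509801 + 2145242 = 4655043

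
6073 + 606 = 6679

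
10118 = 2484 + 7634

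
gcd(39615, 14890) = 5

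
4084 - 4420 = -336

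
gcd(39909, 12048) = 753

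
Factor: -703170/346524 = -1*2^(-1)*3^1*5^1*13^1*67^(-1)*431^(-1)*601^1 = -117195/57754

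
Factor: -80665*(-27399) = 3^1*5^1*13^1*17^1*73^1*9133^1 = 2210140335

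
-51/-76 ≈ 0.671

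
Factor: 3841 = 23^1*167^1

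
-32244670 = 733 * (-43990)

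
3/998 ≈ 0.00301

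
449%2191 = 449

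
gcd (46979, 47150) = 1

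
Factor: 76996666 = 2^1 * 38498333^1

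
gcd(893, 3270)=1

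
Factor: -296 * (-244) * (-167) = -1 * 2^5 * 37^1 * 61^1 * 167^1 = -12061408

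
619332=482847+136485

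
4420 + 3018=7438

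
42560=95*448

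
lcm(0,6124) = 0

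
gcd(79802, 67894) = 2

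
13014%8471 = 4543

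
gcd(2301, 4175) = 1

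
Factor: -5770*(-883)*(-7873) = -1*2^1*5^1*577^1*883^1*7873^1 = -40112226430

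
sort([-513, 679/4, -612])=[-612, -513, 679/4]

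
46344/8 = 5793 = 5793.00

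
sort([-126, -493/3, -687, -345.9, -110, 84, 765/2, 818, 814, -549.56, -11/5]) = [-687, -549.56, -345.9, -493/3, -126, -110, -11/5, 84, 765/2, 814, 818]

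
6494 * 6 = 38964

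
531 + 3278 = 3809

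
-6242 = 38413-44655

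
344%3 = 2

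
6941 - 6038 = 903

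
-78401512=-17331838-61069674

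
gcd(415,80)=5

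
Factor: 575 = 5^2*23^1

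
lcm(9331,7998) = 55986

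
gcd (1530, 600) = 30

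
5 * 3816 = 19080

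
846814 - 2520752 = -1673938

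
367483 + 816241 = 1183724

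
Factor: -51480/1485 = -1*2^3*3^(-1)*13^1 = -104/3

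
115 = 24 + 91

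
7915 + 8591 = 16506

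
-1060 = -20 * 53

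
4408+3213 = 7621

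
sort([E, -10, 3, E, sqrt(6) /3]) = [-10, sqrt(6) /3, E, E, 3]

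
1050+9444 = 10494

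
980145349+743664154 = 1723809503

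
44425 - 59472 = -15047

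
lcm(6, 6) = 6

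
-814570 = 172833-987403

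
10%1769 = 10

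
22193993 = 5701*3893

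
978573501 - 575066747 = 403506754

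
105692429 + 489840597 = 595533026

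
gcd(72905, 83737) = 1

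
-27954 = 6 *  (-4659)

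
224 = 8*28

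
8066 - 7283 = 783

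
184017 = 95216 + 88801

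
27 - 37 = -10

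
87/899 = 3/31 ≈ 0.0968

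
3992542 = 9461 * 422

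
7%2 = 1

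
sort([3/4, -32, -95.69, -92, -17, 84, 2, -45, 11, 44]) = [-95.69, -92, -45, -32, -17, 3/4, 2, 11, 44, 84]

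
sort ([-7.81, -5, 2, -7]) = [-7.81, -7, -5, 2]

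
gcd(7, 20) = 1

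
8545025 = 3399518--5145507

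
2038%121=102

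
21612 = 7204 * 3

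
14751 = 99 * 149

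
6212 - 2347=3865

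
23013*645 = 14843385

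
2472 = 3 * 824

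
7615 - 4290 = 3325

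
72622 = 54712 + 17910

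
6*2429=14574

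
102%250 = 102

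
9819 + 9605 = 19424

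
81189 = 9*9021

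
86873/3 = 28957 + 2/3 ≈ 28957.67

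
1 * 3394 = 3394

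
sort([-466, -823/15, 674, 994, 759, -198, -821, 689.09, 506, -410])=[-821, -466, -410, -198, -823/15, 506, 674, 689.09, 759, 994]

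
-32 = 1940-1972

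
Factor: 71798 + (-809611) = -1 * 53^1 * 13921^1 = -737813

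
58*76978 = 4464724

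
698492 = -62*(-11266)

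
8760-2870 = 5890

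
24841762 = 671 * 37022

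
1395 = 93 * 15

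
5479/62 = 88+23/62 ≈ 88.37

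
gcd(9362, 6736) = 2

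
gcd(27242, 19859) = 1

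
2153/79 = 27+20/79 ≈ 27.25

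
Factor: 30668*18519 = 2^2*3^1*11^1*17^1*41^1*6173^1 = 567940692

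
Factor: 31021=67^1 * 463^1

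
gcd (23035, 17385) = 5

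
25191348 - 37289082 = -12097734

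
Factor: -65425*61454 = -1*2^1*5^2*2617^1*30727^1 = -4020627950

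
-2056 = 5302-7358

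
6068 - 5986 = 82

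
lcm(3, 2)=6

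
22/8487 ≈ 0.00259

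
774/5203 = 18/121≈0.149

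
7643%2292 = 767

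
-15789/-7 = 2255 + 4/7 ≈ 2255.57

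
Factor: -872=-1*2^3*109^1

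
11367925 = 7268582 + 4099343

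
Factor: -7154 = -1 * 2^1 * 7^2 * 73^1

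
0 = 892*0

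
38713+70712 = 109425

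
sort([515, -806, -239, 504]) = [-806, -239, 504, 515]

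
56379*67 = 3777393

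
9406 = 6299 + 3107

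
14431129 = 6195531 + 8235598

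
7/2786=1/398 ≈ 0.00251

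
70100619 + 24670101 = 94770720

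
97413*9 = 876717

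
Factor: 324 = 2^2*3^4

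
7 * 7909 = 55363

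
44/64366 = 22/32183 ≈ 0.000684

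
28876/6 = 14438/3 ≈ 4812.67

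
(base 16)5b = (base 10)91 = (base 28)37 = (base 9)111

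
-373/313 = -1 - 60/313 ≈ -1.19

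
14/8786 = 7/4393 ≈ 0.00159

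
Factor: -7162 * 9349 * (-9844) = 2^3 * 23^1 * 107^1 * 3581^1 * 9349^1 = 659130004072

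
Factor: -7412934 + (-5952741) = -1*3^3*5^2*19801^1 = -13365675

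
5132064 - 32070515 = -26938451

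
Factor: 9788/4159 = 2^2*2447^1*4159^(-1)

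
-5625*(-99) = 556875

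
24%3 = 0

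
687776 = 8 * 85972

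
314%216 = 98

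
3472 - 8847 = -5375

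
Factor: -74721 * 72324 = -1 * 2^2 * 3^3 * 7^2 * 41^1 * 24907^1 = -5404121604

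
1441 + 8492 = 9933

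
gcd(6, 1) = 1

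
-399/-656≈0.608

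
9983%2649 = 2036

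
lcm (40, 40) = 40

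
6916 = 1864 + 5052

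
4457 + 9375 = 13832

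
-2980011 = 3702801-6682812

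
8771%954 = 185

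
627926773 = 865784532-237857759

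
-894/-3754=447/1877 ≈ 0.238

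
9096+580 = 9676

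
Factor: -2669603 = -1 * 2669603^1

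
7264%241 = 34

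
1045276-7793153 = -6747877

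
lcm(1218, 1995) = 115710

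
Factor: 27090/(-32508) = -1*2^(-1)*3^(-1)*5^1 = -5/6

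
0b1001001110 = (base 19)1c1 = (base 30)jk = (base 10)590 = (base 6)2422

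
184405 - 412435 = -228030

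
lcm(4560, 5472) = 27360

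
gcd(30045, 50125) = 5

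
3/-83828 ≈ -0.0000358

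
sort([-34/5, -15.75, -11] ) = [-15.75, -11, -34/5] 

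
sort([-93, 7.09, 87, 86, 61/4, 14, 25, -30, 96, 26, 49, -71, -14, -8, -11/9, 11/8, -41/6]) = [-93, -71, -30, -14, -8, -41/6, -11/9, 11/8, 7.09, 14, 61/4, 25, 26, 49, 86, 87, 96]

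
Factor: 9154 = 2^1*23^1*199^1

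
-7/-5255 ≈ 0.00133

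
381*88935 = 33884235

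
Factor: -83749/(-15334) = 2^(-1) * 11^(-1) * 17^(-1) * 41^(-1) * 89^1 * 941^1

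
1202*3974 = 4776748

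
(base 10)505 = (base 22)10l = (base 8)771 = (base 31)g9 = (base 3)200201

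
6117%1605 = 1302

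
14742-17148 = -2406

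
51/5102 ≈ 0.01000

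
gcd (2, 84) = 2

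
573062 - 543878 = 29184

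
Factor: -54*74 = -1*2^2*3^3*37^1 = -3996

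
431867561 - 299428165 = 132439396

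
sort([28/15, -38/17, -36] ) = [-36, -38/17, 28/15] 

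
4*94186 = 376744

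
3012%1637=1375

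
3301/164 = 20 + 21/164 ≈ 20.13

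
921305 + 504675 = 1425980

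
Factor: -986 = -1*2^1*17^1*29^1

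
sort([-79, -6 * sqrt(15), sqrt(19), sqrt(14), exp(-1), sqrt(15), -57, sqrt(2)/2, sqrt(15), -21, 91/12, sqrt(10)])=[-79, -57, -6 * sqrt(15), -21, exp(-1), sqrt(2)/2, sqrt(10), sqrt(14), sqrt(15), sqrt(15), sqrt(19), 91/12]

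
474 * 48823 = 23142102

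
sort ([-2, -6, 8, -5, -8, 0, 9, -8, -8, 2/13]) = [-8, -8, -8, -6, -5, -2, 0, 2/13, 8, 9]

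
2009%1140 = 869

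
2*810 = 1620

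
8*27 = 216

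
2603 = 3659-1056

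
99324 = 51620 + 47704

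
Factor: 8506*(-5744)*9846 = -1*2^6*3^2*359^1*547^1*4253^1 = -481060436544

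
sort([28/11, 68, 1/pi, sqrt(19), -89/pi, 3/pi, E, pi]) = [-89/pi, 1/pi, 3/pi, 28/11, E, pi, sqrt(19), 68]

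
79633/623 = 127+512/623 ≈ 127.82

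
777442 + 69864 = 847306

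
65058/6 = 10843 = 10843.00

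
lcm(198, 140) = 13860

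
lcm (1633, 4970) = 114310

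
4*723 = 2892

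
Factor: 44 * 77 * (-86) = -1 * 2^3 * 7^1 * 11^2 * 43^1 = -291368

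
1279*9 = 11511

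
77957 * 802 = 62521514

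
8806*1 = 8806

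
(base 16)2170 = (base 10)8560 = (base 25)dha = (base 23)g44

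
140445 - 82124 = 58321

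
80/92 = 20/23 ≈ 0.870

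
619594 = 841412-221818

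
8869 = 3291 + 5578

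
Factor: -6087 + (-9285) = -1 * 2^2 * 3^2 * 7^1 * 61^1 = -15372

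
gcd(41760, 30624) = 2784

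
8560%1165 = 405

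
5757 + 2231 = 7988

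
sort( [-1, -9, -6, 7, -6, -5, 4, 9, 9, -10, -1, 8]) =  [-10, -9, -6, -6, -5, -1, -1, 4, 7, 8, 9, 9]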